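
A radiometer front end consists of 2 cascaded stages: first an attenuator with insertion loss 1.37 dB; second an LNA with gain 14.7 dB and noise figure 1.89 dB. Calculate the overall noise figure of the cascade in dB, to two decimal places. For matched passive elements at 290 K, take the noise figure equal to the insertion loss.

Convert to linear (a loss of L dB is a gain of −L dB): F_i = 10^(NF_i/10), G_i = 10^(G_i,dB/10)
  Stage 1: F_1 = 10^(1.37/10) = 1.371, G_1 = 10^(−1.37/10) = 0.7295
  Stage 2: F_2 = 10^(1.89/10) = 1.545, G_2 = 10^(14.7/10) = 29.51
Friis cascade:
  F = 1.371 + (1.545 − 1)/0.7295 = 2.118
NF = 10 log₁₀(2.118) = 3.26 dB

3.26 dB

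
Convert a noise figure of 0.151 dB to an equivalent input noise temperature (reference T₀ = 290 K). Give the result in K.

10.3 K

F = 10^(0.151/10) = 1.03538
T_e = (F − 1)·T₀ = (1.03538 − 1) × 290 = 10.3 K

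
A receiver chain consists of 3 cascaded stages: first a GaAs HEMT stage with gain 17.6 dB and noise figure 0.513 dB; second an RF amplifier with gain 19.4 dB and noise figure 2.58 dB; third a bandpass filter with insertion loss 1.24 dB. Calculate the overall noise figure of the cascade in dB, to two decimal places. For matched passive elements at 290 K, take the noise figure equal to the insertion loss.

0.57 dB

Convert to linear (a loss of L dB is a gain of −L dB): F_i = 10^(NF_i/10), G_i = 10^(G_i,dB/10)
  Stage 1: F_1 = 10^(0.513/10) = 1.125, G_1 = 10^(17.6/10) = 57.54
  Stage 2: F_2 = 10^(2.58/10) = 1.811, G_2 = 10^(19.4/10) = 87.10
  Stage 3: F_3 = 10^(1.24/10) = 1.330, G_3 = 10^(−1.24/10) = 0.7516
Friis cascade:
  F = 1.125 + (1.811 − 1)/57.54 + (1.330 − 1)/5012 = 1.140
NF = 10 log₁₀(1.140) = 0.57 dB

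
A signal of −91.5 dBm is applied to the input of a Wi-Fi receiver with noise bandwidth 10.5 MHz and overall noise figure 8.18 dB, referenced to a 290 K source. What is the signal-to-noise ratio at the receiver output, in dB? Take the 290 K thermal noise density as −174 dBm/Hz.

4.1 dB

Noise floor: N = −174 + 10 log₁₀(B) + NF
10 log₁₀(1.05×10⁷) = 70.21 dB
N = −174 + 70.21 + 8.18 = −95.61 dBm
SNR = P_sig − N = −91.5 − (−95.61) = 4.11 dB → 4.1 dB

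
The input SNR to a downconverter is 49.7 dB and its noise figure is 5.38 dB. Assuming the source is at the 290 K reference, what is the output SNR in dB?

44.32 dB

By definition F = SNR_in/SNR_out, so in dB: SNR_out = SNR_in − NF
SNR_out = 49.7 − 5.38 = 44.32 dB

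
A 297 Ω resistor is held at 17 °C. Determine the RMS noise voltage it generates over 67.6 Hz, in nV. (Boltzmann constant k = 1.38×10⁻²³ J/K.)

T = 17 °C + 273.15 = 290.15 K
V_n = √(4kTRB)
4kTRB = 4 × 1.38×10⁻²³ × 290.15 × 2.97×10² × 6.76×10¹ = 3.22×10⁻¹⁶ V²
V_n = √(3.22×10⁻¹⁶) = 1.79×10⁻⁸ V = 17.9 nV

17.9 nV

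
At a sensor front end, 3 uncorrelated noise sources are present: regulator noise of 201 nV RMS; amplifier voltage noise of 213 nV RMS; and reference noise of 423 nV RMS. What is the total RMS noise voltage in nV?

Uncorrelated sources add in power (mean-square): V_tot = √(ΣV_i²)
V_tot = √[(2.01×10⁻⁷)² + (2.13×10⁻⁷)² + (4.23×10⁻⁷)²] = 5.14×10⁻⁷ V = 514 nV

514 nV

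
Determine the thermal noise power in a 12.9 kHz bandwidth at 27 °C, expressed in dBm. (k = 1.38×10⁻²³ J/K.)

−132.7 dBm

T = 27 °C + 273.15 = 300.15 K
P_n = kTB = 1.38×10⁻²³ × 300.15 × 1.29×10⁴ = 5.34×10⁻¹⁷ W
In dBm: 10 log₁₀(5.34×10⁻¹⁷ / 10⁻³) = −132.7 dBm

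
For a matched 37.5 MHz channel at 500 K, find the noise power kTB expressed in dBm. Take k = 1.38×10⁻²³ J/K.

−95.9 dBm

P_n = kTB = 1.38×10⁻²³ × 500 × 3.75×10⁷ = 2.59×10⁻¹³ W
In dBm: 10 log₁₀(2.59×10⁻¹³ / 10⁻³) = −95.9 dBm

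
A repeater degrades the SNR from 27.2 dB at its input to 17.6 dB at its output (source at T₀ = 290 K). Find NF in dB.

9.6 dB

NF (dB) = SNR_in(dB) − SNR_out(dB) when the source is at T₀
NF = 27.2 − 17.6 = 9.6 dB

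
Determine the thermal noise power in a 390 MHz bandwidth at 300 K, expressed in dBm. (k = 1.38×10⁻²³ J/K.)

−87.9 dBm

P_n = kTB = 1.38×10⁻²³ × 300 × 3.90×10⁸ = 1.61×10⁻¹² W
In dBm: 10 log₁₀(1.61×10⁻¹² / 10⁻³) = −87.9 dBm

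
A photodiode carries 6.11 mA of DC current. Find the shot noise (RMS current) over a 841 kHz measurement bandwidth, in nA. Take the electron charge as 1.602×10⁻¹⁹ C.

40.6 nA

I_n = √(2qI·B)
2qI·B = 2 × 1.602×10⁻¹⁹ × 6.11×10⁻³ × 8.41×10⁵ = 1.65×10⁻¹⁵ A²
I_n = √(1.65×10⁻¹⁵) = 4.06×10⁻⁸ A = 40.6 nA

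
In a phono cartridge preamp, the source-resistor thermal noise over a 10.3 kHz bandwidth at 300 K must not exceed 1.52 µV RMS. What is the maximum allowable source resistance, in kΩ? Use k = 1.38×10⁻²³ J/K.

13.5 kΩ

Johnson–Nyquist: V_n = √(4kTRB) ⇒ R = V_n² / (4kTB)
4kTB = 4 × 1.38×10⁻²³ × 300 × 1.03×10⁴ = 1.71×10⁻¹⁶
R = (1.52×10⁻⁶)² / 1.71×10⁻¹⁶ = 1.35×10⁴ Ω = 13.5 kΩ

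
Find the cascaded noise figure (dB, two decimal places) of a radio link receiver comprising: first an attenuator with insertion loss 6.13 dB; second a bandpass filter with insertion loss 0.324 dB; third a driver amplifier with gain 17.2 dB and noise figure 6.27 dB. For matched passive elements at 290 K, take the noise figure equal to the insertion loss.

Convert to linear (a loss of L dB is a gain of −L dB): F_i = 10^(NF_i/10), G_i = 10^(G_i,dB/10)
  Stage 1: F_1 = 10^(6.13/10) = 4.102, G_1 = 10^(−6.13/10) = 0.2438
  Stage 2: F_2 = 10^(0.324/10) = 1.077, G_2 = 10^(−0.324/10) = 0.9281
  Stage 3: F_3 = 10^(6.27/10) = 4.236, G_3 = 10^(17.2/10) = 52.48
Friis cascade:
  F = 4.102 + (1.077 − 1)/0.2438 + (4.236 − 1)/0.2263 = 18.72
NF = 10 log₁₀(18.72) = 12.72 dB

12.72 dB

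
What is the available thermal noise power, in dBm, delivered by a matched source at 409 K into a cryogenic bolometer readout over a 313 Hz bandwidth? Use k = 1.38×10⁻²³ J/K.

−147.5 dBm

P_n = kTB = 1.38×10⁻²³ × 409 × 3.13×10² = 1.77×10⁻¹⁸ W
In dBm: 10 log₁₀(1.77×10⁻¹⁸ / 10⁻³) = −147.5 dBm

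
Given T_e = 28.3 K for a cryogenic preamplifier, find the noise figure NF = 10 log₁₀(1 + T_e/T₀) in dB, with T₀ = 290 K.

F = 1 + T_e/T₀ = 1 + 28.3/290 = 1.09759
NF = 10 log₁₀(1.09759) = 0.404 dB

0.404 dB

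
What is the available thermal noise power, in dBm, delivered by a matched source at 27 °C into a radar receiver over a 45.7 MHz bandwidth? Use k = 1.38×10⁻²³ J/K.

−97.2 dBm

T = 27 °C + 273.15 = 300.15 K
P_n = kTB = 1.38×10⁻²³ × 300.15 × 4.57×10⁷ = 1.89×10⁻¹³ W
In dBm: 10 log₁₀(1.89×10⁻¹³ / 10⁻³) = −97.2 dBm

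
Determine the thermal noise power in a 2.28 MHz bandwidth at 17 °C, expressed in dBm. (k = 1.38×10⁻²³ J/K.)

−110.4 dBm

T = 17 °C + 273.15 = 290.15 K
P_n = kTB = 1.38×10⁻²³ × 290.15 × 2.28×10⁶ = 9.13×10⁻¹⁵ W
In dBm: 10 log₁₀(9.13×10⁻¹⁵ / 10⁻³) = −110.4 dBm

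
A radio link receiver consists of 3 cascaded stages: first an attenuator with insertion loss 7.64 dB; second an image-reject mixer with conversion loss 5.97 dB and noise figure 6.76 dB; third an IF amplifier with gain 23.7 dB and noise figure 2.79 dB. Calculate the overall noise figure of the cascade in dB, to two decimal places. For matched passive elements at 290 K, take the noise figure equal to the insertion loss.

16.83 dB

Convert to linear (a loss of L dB is a gain of −L dB): F_i = 10^(NF_i/10), G_i = 10^(G_i,dB/10)
  Stage 1: F_1 = 10^(7.64/10) = 5.808, G_1 = 10^(−7.64/10) = 0.1722
  Stage 2: F_2 = 10^(6.76/10) = 4.742, G_2 = 10^(−5.97/10) = 0.2529
  Stage 3: F_3 = 10^(2.79/10) = 1.901, G_3 = 10^(23.7/10) = 234.4
Friis cascade:
  F = 5.808 + (4.742 − 1)/0.1722 + (1.901 − 1)/0.04355 = 48.23
NF = 10 log₁₀(48.23) = 16.83 dB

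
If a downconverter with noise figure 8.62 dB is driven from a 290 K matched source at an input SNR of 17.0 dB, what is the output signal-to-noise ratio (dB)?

By definition F = SNR_in/SNR_out, so in dB: SNR_out = SNR_in − NF
SNR_out = 17.0 − 8.62 = 8.38 dB

8.38 dB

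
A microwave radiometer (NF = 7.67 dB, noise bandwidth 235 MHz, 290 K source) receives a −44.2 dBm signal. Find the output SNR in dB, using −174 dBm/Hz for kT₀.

38.4 dB

Noise floor: N = −174 + 10 log₁₀(B) + NF
10 log₁₀(2.35×10⁸) = 83.71 dB
N = −174 + 83.71 + 7.67 = −82.62 dBm
SNR = P_sig − N = −44.2 − (−82.62) = 38.42 dB → 38.4 dB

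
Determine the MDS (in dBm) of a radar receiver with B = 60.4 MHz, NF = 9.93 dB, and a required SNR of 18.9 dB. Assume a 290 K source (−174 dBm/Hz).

Sensitivity = −174 + 10 log₁₀(B) + NF + SNR_min
= −174 + 77.81 + 9.93 + 18.9
= −67.36 dBm → −67.4 dBm

−67.4 dBm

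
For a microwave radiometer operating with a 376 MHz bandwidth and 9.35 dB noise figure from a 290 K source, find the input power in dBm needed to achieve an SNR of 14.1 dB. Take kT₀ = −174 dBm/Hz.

−64.8 dBm

Sensitivity = −174 + 10 log₁₀(B) + NF + SNR_min
= −174 + 85.75 + 9.35 + 14.1
= −64.80 dBm → −64.8 dBm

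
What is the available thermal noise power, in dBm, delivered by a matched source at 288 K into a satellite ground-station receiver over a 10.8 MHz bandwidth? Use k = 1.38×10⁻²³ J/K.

−103.7 dBm

P_n = kTB = 1.38×10⁻²³ × 288 × 1.08×10⁷ = 4.29×10⁻¹⁴ W
In dBm: 10 log₁₀(4.29×10⁻¹⁴ / 10⁻³) = −103.7 dBm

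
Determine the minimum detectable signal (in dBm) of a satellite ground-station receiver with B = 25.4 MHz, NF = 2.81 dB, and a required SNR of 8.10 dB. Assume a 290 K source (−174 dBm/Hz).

Sensitivity = −174 + 10 log₁₀(B) + NF + SNR_min
= −174 + 74.05 + 2.81 + 8.10
= −89.04 dBm → −89.0 dBm

−89.0 dBm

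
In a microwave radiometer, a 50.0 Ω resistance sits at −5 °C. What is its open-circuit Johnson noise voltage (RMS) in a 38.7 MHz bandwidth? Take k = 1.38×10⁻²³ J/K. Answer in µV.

T = −5 °C + 273.15 = 268.15 K
V_n = √(4kTRB)
4kTRB = 4 × 1.38×10⁻²³ × 268.15 × 5.00×10¹ × 3.87×10⁷ = 2.86×10⁻¹¹ V²
V_n = √(2.86×10⁻¹¹) = 5.35×10⁻⁶ V = 5.35 µV

5.35 µV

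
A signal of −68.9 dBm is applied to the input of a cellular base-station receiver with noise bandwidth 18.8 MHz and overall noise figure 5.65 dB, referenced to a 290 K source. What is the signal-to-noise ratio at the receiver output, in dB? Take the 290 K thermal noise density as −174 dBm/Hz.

26.7 dB

Noise floor: N = −174 + 10 log₁₀(B) + NF
10 log₁₀(1.88×10⁷) = 72.74 dB
N = −174 + 72.74 + 5.65 = −95.61 dBm
SNR = P_sig − N = −68.9 − (−95.61) = 26.71 dB → 26.7 dB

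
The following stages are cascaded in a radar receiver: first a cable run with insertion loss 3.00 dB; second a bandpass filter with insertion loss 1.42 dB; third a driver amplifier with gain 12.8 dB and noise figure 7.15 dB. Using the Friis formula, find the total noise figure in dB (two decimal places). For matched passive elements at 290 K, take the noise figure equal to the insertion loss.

11.57 dB

Convert to linear (a loss of L dB is a gain of −L dB): F_i = 10^(NF_i/10), G_i = 10^(G_i,dB/10)
  Stage 1: F_1 = 10^(3.00/10) = 1.995, G_1 = 10^(−3.00/10) = 0.5012
  Stage 2: F_2 = 10^(1.42/10) = 1.387, G_2 = 10^(−1.42/10) = 0.7211
  Stage 3: F_3 = 10^(7.15/10) = 5.188, G_3 = 10^(12.8/10) = 19.05
Friis cascade:
  F = 1.995 + (1.387 − 1)/0.5012 + (5.188 − 1)/0.3614 = 14.35
NF = 10 log₁₀(14.35) = 11.57 dB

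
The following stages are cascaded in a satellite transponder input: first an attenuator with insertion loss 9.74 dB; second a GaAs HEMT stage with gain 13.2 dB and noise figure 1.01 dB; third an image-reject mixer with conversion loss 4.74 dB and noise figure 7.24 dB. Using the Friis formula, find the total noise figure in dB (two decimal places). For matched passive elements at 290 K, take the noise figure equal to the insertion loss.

11.41 dB

Convert to linear (a loss of L dB is a gain of −L dB): F_i = 10^(NF_i/10), G_i = 10^(G_i,dB/10)
  Stage 1: F_1 = 10^(9.74/10) = 9.419, G_1 = 10^(−9.74/10) = 0.1062
  Stage 2: F_2 = 10^(1.01/10) = 1.262, G_2 = 10^(13.2/10) = 20.89
  Stage 3: F_3 = 10^(7.24/10) = 5.297, G_3 = 10^(−4.74/10) = 0.3357
Friis cascade:
  F = 9.419 + (1.262 − 1)/0.1062 + (5.297 − 1)/2.218 = 13.82
NF = 10 log₁₀(13.82) = 11.41 dB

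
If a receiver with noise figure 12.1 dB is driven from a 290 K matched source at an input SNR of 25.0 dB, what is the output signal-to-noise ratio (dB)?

By definition F = SNR_in/SNR_out, so in dB: SNR_out = SNR_in − NF
SNR_out = 25.0 − 12.1 = 12.9 dB

12.9 dB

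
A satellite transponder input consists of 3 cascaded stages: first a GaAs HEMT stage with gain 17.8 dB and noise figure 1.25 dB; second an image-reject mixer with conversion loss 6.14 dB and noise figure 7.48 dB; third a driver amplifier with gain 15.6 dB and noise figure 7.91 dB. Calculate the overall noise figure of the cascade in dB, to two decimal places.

Convert to linear (a loss of L dB is a gain of −L dB): F_i = 10^(NF_i/10), G_i = 10^(G_i,dB/10)
  Stage 1: F_1 = 10^(1.25/10) = 1.334, G_1 = 10^(17.8/10) = 60.26
  Stage 2: F_2 = 10^(7.48/10) = 5.598, G_2 = 10^(−6.14/10) = 0.2432
  Stage 3: F_3 = 10^(7.91/10) = 6.180, G_3 = 10^(15.6/10) = 36.31
Friis cascade:
  F = 1.334 + (5.598 − 1)/60.26 + (6.180 − 1)/14.66 = 1.763
NF = 10 log₁₀(1.763) = 2.46 dB

2.46 dB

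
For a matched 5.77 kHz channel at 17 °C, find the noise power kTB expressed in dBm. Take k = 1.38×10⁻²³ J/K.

T = 17 °C + 273.15 = 290.15 K
P_n = kTB = 1.38×10⁻²³ × 290.15 × 5.77×10³ = 2.31×10⁻¹⁷ W
In dBm: 10 log₁₀(2.31×10⁻¹⁷ / 10⁻³) = −136.4 dBm

−136.4 dBm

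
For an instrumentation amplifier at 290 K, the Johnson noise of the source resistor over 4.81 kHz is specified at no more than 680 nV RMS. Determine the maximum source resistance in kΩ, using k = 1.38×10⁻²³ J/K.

6.01 kΩ

Johnson–Nyquist: V_n = √(4kTRB) ⇒ R = V_n² / (4kTB)
4kTB = 4 × 1.38×10⁻²³ × 290 × 4.81×10³ = 7.70×10⁻¹⁷
R = (6.80×10⁻⁷)² / 7.70×10⁻¹⁷ = 6.01×10³ Ω = 6.01 kΩ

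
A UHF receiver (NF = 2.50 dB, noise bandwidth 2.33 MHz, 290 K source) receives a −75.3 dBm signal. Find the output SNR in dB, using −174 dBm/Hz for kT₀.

32.5 dB

Noise floor: N = −174 + 10 log₁₀(B) + NF
10 log₁₀(2.33×10⁶) = 63.67 dB
N = −174 + 63.67 + 2.50 = −107.83 dBm
SNR = P_sig − N = −75.3 − (−107.83) = 32.53 dB → 32.5 dB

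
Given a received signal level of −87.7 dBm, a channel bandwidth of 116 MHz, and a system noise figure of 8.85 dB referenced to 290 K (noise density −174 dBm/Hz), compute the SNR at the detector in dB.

−3.2 dB

Noise floor: N = −174 + 10 log₁₀(B) + NF
10 log₁₀(1.16×10⁸) = 80.64 dB
N = −174 + 80.64 + 8.85 = −84.51 dBm
SNR = P_sig − N = −87.7 − (−84.51) = −3.19 dB → −3.2 dB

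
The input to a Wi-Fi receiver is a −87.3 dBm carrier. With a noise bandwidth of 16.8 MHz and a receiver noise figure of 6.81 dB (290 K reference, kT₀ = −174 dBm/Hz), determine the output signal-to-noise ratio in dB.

7.6 dB

Noise floor: N = −174 + 10 log₁₀(B) + NF
10 log₁₀(1.68×10⁷) = 72.25 dB
N = −174 + 72.25 + 6.81 = −94.94 dBm
SNR = P_sig − N = −87.3 − (−94.94) = 7.64 dB → 7.6 dB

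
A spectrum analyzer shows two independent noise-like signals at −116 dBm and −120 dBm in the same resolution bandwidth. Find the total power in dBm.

−114.5 dBm

Convert to linear, add, convert back:
P₁ = 2.51×10⁻¹⁵ W, P₂ = 1.00×10⁻¹⁵ W
P_tot = 3.51×10⁻¹⁵ W → 10 log₁₀(P_tot / 10⁻³) = −114.5 dBm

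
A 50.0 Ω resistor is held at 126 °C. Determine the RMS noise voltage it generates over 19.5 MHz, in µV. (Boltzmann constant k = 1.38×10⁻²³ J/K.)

4.63 µV

T = 126 °C + 273.15 = 399.15 K
V_n = √(4kTRB)
4kTRB = 4 × 1.38×10⁻²³ × 399.15 × 5.00×10¹ × 1.95×10⁷ = 2.15×10⁻¹¹ V²
V_n = √(2.15×10⁻¹¹) = 4.63×10⁻⁶ V = 4.63 µV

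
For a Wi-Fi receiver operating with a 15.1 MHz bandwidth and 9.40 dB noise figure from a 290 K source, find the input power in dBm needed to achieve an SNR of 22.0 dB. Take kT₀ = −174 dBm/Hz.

−70.8 dBm

Sensitivity = −174 + 10 log₁₀(B) + NF + SNR_min
= −174 + 71.79 + 9.40 + 22.0
= −70.81 dBm → −70.8 dBm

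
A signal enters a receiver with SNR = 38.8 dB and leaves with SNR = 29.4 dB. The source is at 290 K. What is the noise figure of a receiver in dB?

9.4 dB

NF (dB) = SNR_in(dB) − SNR_out(dB) when the source is at T₀
NF = 38.8 − 29.4 = 9.4 dB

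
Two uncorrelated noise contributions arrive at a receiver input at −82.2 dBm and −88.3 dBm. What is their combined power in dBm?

−81.2 dBm

Convert to linear, add, convert back:
P₁ = 6.03×10⁻¹² W, P₂ = 1.48×10⁻¹² W
P_tot = 7.50×10⁻¹² W → 10 log₁₀(P_tot / 10⁻³) = −81.2 dBm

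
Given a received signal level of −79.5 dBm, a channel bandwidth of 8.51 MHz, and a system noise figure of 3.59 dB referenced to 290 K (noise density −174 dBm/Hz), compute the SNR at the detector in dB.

Noise floor: N = −174 + 10 log₁₀(B) + NF
10 log₁₀(8.51×10⁶) = 69.3 dB
N = −174 + 69.3 + 3.59 = −101.11 dBm
SNR = P_sig − N = −79.5 − (−101.11) = 21.61 dB → 21.6 dB

21.6 dB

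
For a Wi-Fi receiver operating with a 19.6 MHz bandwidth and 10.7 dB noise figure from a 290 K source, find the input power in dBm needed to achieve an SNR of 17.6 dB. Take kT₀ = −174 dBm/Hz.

Sensitivity = −174 + 10 log₁₀(B) + NF + SNR_min
= −174 + 72.92 + 10.7 + 17.6
= −72.78 dBm → −72.8 dBm

−72.8 dBm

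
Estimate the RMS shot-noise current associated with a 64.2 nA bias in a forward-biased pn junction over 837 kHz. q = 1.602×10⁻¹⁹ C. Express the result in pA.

I_n = √(2qI·B)
2qI·B = 2 × 1.602×10⁻¹⁹ × 6.42×10⁻⁸ × 8.37×10⁵ = 1.72×10⁻²⁰ A²
I_n = √(1.72×10⁻²⁰) = 1.31×10⁻¹⁰ A = 131 pA

131 pA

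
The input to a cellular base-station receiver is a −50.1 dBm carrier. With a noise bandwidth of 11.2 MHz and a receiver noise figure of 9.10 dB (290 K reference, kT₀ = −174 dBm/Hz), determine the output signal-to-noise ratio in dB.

44.3 dB

Noise floor: N = −174 + 10 log₁₀(B) + NF
10 log₁₀(1.12×10⁷) = 70.49 dB
N = −174 + 70.49 + 9.10 = −94.41 dBm
SNR = P_sig − N = −50.1 − (−94.41) = 44.31 dB → 44.3 dB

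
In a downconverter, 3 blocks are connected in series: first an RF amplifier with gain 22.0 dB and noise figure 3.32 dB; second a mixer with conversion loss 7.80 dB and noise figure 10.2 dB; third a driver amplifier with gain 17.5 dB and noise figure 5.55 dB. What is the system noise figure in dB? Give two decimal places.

3.63 dB

Convert to linear (a loss of L dB is a gain of −L dB): F_i = 10^(NF_i/10), G_i = 10^(G_i,dB/10)
  Stage 1: F_1 = 10^(3.32/10) = 2.148, G_1 = 10^(22.0/10) = 158.5
  Stage 2: F_2 = 10^(10.2/10) = 10.47, G_2 = 10^(−7.80/10) = 0.1660
  Stage 3: F_3 = 10^(5.55/10) = 3.589, G_3 = 10^(17.5/10) = 56.23
Friis cascade:
  F = 2.148 + (10.47 − 1)/158.5 + (3.589 − 1)/26.30 = 2.306
NF = 10 log₁₀(2.306) = 3.63 dB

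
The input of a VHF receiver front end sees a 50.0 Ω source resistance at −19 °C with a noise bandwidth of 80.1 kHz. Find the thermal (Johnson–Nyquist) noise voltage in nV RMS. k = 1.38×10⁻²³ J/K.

T = −19 °C + 273.15 = 254.15 K
V_n = √(4kTRB)
4kTRB = 4 × 1.38×10⁻²³ × 254.15 × 5.00×10¹ × 8.01×10⁴ = 5.62×10⁻¹⁴ V²
V_n = √(5.62×10⁻¹⁴) = 2.37×10⁻⁷ V = 237 nV

237 nV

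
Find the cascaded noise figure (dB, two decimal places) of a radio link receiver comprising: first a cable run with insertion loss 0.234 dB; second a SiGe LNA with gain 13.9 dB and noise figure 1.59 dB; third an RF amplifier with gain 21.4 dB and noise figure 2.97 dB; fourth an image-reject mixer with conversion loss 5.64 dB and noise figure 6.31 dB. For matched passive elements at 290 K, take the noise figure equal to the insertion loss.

1.95 dB

Convert to linear (a loss of L dB is a gain of −L dB): F_i = 10^(NF_i/10), G_i = 10^(G_i,dB/10)
  Stage 1: F_1 = 10^(0.234/10) = 1.055, G_1 = 10^(−0.234/10) = 0.9475
  Stage 2: F_2 = 10^(1.59/10) = 1.442, G_2 = 10^(13.9/10) = 24.55
  Stage 3: F_3 = 10^(2.97/10) = 1.982, G_3 = 10^(21.4/10) = 138.0
  Stage 4: F_4 = 10^(6.31/10) = 4.276, G_4 = 10^(−5.64/10) = 0.2729
Friis cascade:
  F = 1.055 + (1.442 − 1)/0.9475 + (1.982 − 1)/23.26 + (4.276 − 1)/3211 = 1.565
NF = 10 log₁₀(1.565) = 1.95 dB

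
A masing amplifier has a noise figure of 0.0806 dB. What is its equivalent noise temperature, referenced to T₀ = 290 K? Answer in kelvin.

F = 10^(0.0806/10) = 1.01873
T_e = (F − 1)·T₀ = (1.01873 − 1) × 290 = 5.43 K

5.43 K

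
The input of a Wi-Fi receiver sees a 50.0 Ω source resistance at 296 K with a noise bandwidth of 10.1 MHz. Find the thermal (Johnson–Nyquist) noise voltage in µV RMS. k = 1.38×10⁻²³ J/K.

2.87 µV

V_n = √(4kTRB)
4kTRB = 4 × 1.38×10⁻²³ × 296 × 5.00×10¹ × 1.01×10⁷ = 8.25×10⁻¹² V²
V_n = √(8.25×10⁻¹²) = 2.87×10⁻⁶ V = 2.87 µV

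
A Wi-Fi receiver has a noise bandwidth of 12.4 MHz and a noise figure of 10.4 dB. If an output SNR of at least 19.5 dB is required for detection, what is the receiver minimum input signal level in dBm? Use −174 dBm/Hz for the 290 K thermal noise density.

Sensitivity = −174 + 10 log₁₀(B) + NF + SNR_min
= −174 + 70.93 + 10.4 + 19.5
= −73.17 dBm → −73.2 dBm

−73.2 dBm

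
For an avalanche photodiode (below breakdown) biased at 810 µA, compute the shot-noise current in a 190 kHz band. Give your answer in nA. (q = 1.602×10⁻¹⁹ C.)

7.02 nA

I_n = √(2qI·B)
2qI·B = 2 × 1.602×10⁻¹⁹ × 8.10×10⁻⁴ × 1.90×10⁵ = 4.93×10⁻¹⁷ A²
I_n = √(4.93×10⁻¹⁷) = 7.02×10⁻⁹ A = 7.02 nA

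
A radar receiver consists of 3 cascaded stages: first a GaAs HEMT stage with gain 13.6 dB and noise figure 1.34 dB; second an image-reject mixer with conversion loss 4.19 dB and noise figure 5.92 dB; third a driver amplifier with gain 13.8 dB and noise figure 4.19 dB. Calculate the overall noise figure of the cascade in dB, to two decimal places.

2.24 dB

Convert to linear (a loss of L dB is a gain of −L dB): F_i = 10^(NF_i/10), G_i = 10^(G_i,dB/10)
  Stage 1: F_1 = 10^(1.34/10) = 1.361, G_1 = 10^(13.6/10) = 22.91
  Stage 2: F_2 = 10^(5.92/10) = 3.908, G_2 = 10^(−4.19/10) = 0.3811
  Stage 3: F_3 = 10^(4.19/10) = 2.624, G_3 = 10^(13.8/10) = 23.99
Friis cascade:
  F = 1.361 + (3.908 − 1)/22.91 + (2.624 − 1)/8.730 = 1.674
NF = 10 log₁₀(1.674) = 2.24 dB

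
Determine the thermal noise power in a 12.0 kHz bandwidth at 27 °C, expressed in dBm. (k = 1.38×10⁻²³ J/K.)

T = 27 °C + 273.15 = 300.15 K
P_n = kTB = 1.38×10⁻²³ × 300.15 × 1.20×10⁴ = 4.97×10⁻¹⁷ W
In dBm: 10 log₁₀(4.97×10⁻¹⁷ / 10⁻³) = −133.0 dBm

−133.0 dBm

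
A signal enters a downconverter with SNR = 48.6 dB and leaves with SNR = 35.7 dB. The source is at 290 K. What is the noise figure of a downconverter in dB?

NF (dB) = SNR_in(dB) − SNR_out(dB) when the source is at T₀
NF = 48.6 − 35.7 = 12.9 dB

12.9 dB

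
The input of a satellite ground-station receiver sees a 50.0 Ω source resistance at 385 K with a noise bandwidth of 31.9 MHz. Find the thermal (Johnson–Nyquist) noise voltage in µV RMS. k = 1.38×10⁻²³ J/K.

5.82 µV

V_n = √(4kTRB)
4kTRB = 4 × 1.38×10⁻²³ × 385 × 5.00×10¹ × 3.19×10⁷ = 3.39×10⁻¹¹ V²
V_n = √(3.39×10⁻¹¹) = 5.82×10⁻⁶ V = 5.82 µV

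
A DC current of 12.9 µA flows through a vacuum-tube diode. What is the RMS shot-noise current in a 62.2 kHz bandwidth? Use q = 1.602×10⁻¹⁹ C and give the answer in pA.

507 pA

I_n = √(2qI·B)
2qI·B = 2 × 1.602×10⁻¹⁹ × 1.29×10⁻⁵ × 6.22×10⁴ = 2.57×10⁻¹⁹ A²
I_n = √(2.57×10⁻¹⁹) = 5.07×10⁻¹⁰ A = 507 pA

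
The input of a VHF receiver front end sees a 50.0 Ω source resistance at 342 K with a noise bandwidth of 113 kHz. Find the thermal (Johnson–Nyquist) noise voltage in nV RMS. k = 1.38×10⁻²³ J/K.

V_n = √(4kTRB)
4kTRB = 4 × 1.38×10⁻²³ × 342 × 5.00×10¹ × 1.13×10⁵ = 1.07×10⁻¹³ V²
V_n = √(1.07×10⁻¹³) = 3.27×10⁻⁷ V = 327 nV

327 nV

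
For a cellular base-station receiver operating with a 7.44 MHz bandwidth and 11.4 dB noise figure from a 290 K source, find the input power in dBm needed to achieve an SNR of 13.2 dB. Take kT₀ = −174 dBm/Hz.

−80.7 dBm

Sensitivity = −174 + 10 log₁₀(B) + NF + SNR_min
= −174 + 68.72 + 11.4 + 13.2
= −80.68 dBm → −80.7 dBm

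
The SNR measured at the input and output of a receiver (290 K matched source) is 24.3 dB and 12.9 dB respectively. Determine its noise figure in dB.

11.4 dB

NF (dB) = SNR_in(dB) − SNR_out(dB) when the source is at T₀
NF = 24.3 − 12.9 = 11.4 dB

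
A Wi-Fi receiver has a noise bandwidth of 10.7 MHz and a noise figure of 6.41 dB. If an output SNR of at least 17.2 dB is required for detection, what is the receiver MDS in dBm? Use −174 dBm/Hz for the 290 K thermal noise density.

−80.1 dBm

Sensitivity = −174 + 10 log₁₀(B) + NF + SNR_min
= −174 + 70.29 + 6.41 + 17.2
= −80.10 dBm → −80.1 dBm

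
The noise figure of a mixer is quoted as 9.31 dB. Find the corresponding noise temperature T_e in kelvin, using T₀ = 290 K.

2184 K

F = 10^(9.31/10) = 8.531
T_e = (F − 1)·T₀ = (8.531 − 1) × 290 = 2184 K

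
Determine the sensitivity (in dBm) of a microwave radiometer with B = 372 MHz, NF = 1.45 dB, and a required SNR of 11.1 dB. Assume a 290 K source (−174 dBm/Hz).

Sensitivity = −174 + 10 log₁₀(B) + NF + SNR_min
= −174 + 85.71 + 1.45 + 11.1
= −75.74 dBm → −75.7 dBm

−75.7 dBm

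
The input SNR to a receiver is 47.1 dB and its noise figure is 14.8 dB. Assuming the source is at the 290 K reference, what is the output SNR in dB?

32.3 dB

By definition F = SNR_in/SNR_out, so in dB: SNR_out = SNR_in − NF
SNR_out = 47.1 − 14.8 = 32.3 dB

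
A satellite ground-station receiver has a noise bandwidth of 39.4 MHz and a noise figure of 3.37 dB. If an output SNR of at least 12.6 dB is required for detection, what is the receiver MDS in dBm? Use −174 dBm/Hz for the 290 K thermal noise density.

Sensitivity = −174 + 10 log₁₀(B) + NF + SNR_min
= −174 + 75.95 + 3.37 + 12.6
= −82.08 dBm → −82.1 dBm

−82.1 dBm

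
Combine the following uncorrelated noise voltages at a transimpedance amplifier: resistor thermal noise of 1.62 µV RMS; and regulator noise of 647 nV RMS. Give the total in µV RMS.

Uncorrelated sources add in power (mean-square): V_tot = √(ΣV_i²)
V_tot = √[(1.62×10⁻⁶)² + (6.47×10⁻⁷)²] = 1.74×10⁻⁶ V = 1.74 µV

1.74 µV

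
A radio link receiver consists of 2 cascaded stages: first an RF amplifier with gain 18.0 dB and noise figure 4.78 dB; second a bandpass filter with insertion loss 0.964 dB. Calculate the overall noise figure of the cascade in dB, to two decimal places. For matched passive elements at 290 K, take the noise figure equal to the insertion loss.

Convert to linear (a loss of L dB is a gain of −L dB): F_i = 10^(NF_i/10), G_i = 10^(G_i,dB/10)
  Stage 1: F_1 = 10^(4.78/10) = 3.006, G_1 = 10^(18.0/10) = 63.10
  Stage 2: F_2 = 10^(0.964/10) = 1.249, G_2 = 10^(−0.964/10) = 0.8009
Friis cascade:
  F = 3.006 + (1.249 − 1)/63.10 = 3.010
NF = 10 log₁₀(3.010) = 4.79 dB

4.79 dB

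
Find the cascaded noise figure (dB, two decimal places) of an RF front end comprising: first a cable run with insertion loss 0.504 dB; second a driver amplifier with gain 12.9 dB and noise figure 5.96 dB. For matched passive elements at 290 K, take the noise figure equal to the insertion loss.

Convert to linear (a loss of L dB is a gain of −L dB): F_i = 10^(NF_i/10), G_i = 10^(G_i,dB/10)
  Stage 1: F_1 = 10^(0.504/10) = 1.123, G_1 = 10^(−0.504/10) = 0.8904
  Stage 2: F_2 = 10^(5.96/10) = 3.945, G_2 = 10^(12.9/10) = 19.50
Friis cascade:
  F = 1.123 + (3.945 − 1)/0.8904 = 4.430
NF = 10 log₁₀(4.430) = 6.46 dB

6.46 dB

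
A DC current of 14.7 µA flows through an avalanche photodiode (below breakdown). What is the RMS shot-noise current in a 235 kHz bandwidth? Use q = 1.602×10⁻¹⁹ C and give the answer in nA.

1.05 nA

I_n = √(2qI·B)
2qI·B = 2 × 1.602×10⁻¹⁹ × 1.47×10⁻⁵ × 2.35×10⁵ = 1.11×10⁻¹⁸ A²
I_n = √(1.11×10⁻¹⁸) = 1.05×10⁻⁹ A = 1.05 nA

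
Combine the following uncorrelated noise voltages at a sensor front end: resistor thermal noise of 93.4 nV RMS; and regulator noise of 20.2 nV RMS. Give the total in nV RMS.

Uncorrelated sources add in power (mean-square): V_tot = √(ΣV_i²)
V_tot = √[(9.34×10⁻⁸)² + (2.02×10⁻⁸)²] = 9.56×10⁻⁸ V = 95.6 nV

95.6 nV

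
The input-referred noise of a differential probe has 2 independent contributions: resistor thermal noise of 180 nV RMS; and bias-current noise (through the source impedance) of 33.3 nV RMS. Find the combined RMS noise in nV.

Uncorrelated sources add in power (mean-square): V_tot = √(ΣV_i²)
V_tot = √[(1.80×10⁻⁷)² + (3.33×10⁻⁸)²] = 1.83×10⁻⁷ V = 183 nV

183 nV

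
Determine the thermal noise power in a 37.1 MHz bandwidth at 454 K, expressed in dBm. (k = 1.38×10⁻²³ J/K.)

−96.3 dBm

P_n = kTB = 1.38×10⁻²³ × 454 × 3.71×10⁷ = 2.32×10⁻¹³ W
In dBm: 10 log₁₀(2.32×10⁻¹³ / 10⁻³) = −96.3 dBm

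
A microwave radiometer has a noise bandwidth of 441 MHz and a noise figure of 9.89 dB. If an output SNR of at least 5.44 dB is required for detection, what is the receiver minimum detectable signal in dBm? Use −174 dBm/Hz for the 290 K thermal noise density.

Sensitivity = −174 + 10 log₁₀(B) + NF + SNR_min
= −174 + 86.44 + 9.89 + 5.44
= −72.23 dBm → −72.2 dBm

−72.2 dBm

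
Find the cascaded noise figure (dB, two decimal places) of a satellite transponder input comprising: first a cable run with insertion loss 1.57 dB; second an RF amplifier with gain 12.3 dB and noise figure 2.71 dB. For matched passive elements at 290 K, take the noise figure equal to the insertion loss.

Convert to linear (a loss of L dB is a gain of −L dB): F_i = 10^(NF_i/10), G_i = 10^(G_i,dB/10)
  Stage 1: F_1 = 10^(1.57/10) = 1.435, G_1 = 10^(−1.57/10) = 0.6966
  Stage 2: F_2 = 10^(2.71/10) = 1.866, G_2 = 10^(12.3/10) = 16.98
Friis cascade:
  F = 1.435 + (1.866 − 1)/0.6966 = 2.679
NF = 10 log₁₀(2.679) = 4.28 dB

4.28 dB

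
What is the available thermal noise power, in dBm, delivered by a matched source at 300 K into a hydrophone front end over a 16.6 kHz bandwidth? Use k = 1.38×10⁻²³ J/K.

−131.6 dBm

P_n = kTB = 1.38×10⁻²³ × 300 × 1.66×10⁴ = 6.87×10⁻¹⁷ W
In dBm: 10 log₁₀(6.87×10⁻¹⁷ / 10⁻³) = −131.6 dBm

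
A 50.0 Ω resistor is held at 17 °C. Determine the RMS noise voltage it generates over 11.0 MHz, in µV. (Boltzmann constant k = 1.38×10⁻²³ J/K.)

T = 17 °C + 273.15 = 290.15 K
V_n = √(4kTRB)
4kTRB = 4 × 1.38×10⁻²³ × 290.15 × 5.00×10¹ × 1.10×10⁷ = 8.81×10⁻¹² V²
V_n = √(8.81×10⁻¹²) = 2.97×10⁻⁶ V = 2.97 µV

2.97 µV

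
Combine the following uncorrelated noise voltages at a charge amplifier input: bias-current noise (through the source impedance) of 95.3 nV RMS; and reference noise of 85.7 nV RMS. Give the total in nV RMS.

128 nV

Uncorrelated sources add in power (mean-square): V_tot = √(ΣV_i²)
V_tot = √[(9.53×10⁻⁸)² + (8.57×10⁻⁸)²] = 1.28×10⁻⁷ V = 128 nV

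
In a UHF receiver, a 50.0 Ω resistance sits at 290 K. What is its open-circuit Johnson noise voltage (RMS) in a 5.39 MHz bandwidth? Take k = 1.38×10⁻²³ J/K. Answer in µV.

V_n = √(4kTRB)
4kTRB = 4 × 1.38×10⁻²³ × 290 × 5.00×10¹ × 5.39×10⁶ = 4.31×10⁻¹² V²
V_n = √(4.31×10⁻¹²) = 2.08×10⁻⁶ V = 2.08 µV

2.08 µV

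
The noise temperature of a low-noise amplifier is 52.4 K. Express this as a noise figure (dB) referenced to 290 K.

0.721 dB

F = 1 + T_e/T₀ = 1 + 52.4/290 = 1.18069
NF = 10 log₁₀(1.18069) = 0.721 dB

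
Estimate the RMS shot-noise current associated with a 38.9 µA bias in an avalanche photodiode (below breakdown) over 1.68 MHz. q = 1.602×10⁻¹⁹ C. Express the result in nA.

4.58 nA

I_n = √(2qI·B)
2qI·B = 2 × 1.602×10⁻¹⁹ × 3.89×10⁻⁵ × 1.68×10⁶ = 2.09×10⁻¹⁷ A²
I_n = √(2.09×10⁻¹⁷) = 4.58×10⁻⁹ A = 4.58 nA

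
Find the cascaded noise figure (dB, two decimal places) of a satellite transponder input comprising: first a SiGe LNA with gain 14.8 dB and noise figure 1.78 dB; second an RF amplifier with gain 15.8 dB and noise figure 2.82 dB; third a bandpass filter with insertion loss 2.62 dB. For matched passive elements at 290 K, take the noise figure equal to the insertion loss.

Convert to linear (a loss of L dB is a gain of −L dB): F_i = 10^(NF_i/10), G_i = 10^(G_i,dB/10)
  Stage 1: F_1 = 10^(1.78/10) = 1.507, G_1 = 10^(14.8/10) = 30.20
  Stage 2: F_2 = 10^(2.82/10) = 1.914, G_2 = 10^(15.8/10) = 38.02
  Stage 3: F_3 = 10^(2.62/10) = 1.828, G_3 = 10^(−2.62/10) = 0.5470
Friis cascade:
  F = 1.507 + (1.914 − 1)/30.20 + (1.828 − 1)/1148 = 1.538
NF = 10 log₁₀(1.538) = 1.87 dB

1.87 dB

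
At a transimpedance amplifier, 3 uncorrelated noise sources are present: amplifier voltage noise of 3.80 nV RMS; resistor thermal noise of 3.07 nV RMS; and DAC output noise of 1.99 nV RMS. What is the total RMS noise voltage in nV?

5.27 nV

Uncorrelated sources add in power (mean-square): V_tot = √(ΣV_i²)
V_tot = √[(3.80×10⁻⁹)² + (3.07×10⁻⁹)² + (1.99×10⁻⁹)²] = 5.27×10⁻⁹ V = 5.27 nV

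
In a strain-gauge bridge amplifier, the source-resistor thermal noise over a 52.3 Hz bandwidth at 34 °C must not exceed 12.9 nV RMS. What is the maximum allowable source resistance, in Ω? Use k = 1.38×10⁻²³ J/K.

188 Ω

T = 34 °C + 273.15 = 307.15 K
Johnson–Nyquist: V_n = √(4kTRB) ⇒ R = V_n² / (4kTB)
4kTB = 4 × 1.38×10⁻²³ × 307.15 × 5.23×10¹ = 8.87×10⁻¹⁹
R = (1.29×10⁻⁸)² / 8.87×10⁻¹⁹ = 1.88×10² Ω = 188 Ω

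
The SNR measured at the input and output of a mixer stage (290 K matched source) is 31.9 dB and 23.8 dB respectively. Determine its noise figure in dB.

8.1 dB

NF (dB) = SNR_in(dB) − SNR_out(dB) when the source is at T₀
NF = 31.9 − 23.8 = 8.1 dB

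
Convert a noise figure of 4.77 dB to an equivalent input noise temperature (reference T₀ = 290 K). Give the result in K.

F = 10^(4.77/10) = 2.99916
T_e = (F − 1)·T₀ = (2.99916 − 1) × 290 = 580 K

580 K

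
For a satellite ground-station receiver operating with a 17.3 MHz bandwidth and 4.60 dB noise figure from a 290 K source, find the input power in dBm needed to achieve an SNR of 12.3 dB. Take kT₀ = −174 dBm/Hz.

Sensitivity = −174 + 10 log₁₀(B) + NF + SNR_min
= −174 + 72.38 + 4.60 + 12.3
= −84.72 dBm → −84.7 dBm

−84.7 dBm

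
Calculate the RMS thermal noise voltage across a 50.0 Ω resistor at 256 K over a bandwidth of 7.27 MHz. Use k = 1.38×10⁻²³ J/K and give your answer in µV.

V_n = √(4kTRB)
4kTRB = 4 × 1.38×10⁻²³ × 256 × 5.00×10¹ × 7.27×10⁶ = 5.14×10⁻¹² V²
V_n = √(5.14×10⁻¹²) = 2.27×10⁻⁶ V = 2.27 µV

2.27 µV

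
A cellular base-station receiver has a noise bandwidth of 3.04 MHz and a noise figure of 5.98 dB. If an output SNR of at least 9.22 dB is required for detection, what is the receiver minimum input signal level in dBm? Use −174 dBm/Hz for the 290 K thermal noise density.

−94.0 dBm

Sensitivity = −174 + 10 log₁₀(B) + NF + SNR_min
= −174 + 64.83 + 5.98 + 9.22
= −93.97 dBm → −94.0 dBm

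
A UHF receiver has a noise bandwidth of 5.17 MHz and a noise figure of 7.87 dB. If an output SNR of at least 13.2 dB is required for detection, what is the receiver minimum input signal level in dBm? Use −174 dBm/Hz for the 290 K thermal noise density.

Sensitivity = −174 + 10 log₁₀(B) + NF + SNR_min
= −174 + 67.13 + 7.87 + 13.2
= −85.80 dBm → −85.8 dBm

−85.8 dBm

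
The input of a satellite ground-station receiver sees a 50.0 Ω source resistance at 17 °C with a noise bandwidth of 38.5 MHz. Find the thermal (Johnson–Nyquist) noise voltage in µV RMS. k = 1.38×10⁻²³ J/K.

T = 17 °C + 273.15 = 290.15 K
V_n = √(4kTRB)
4kTRB = 4 × 1.38×10⁻²³ × 290.15 × 5.00×10¹ × 3.85×10⁷ = 3.08×10⁻¹¹ V²
V_n = √(3.08×10⁻¹¹) = 5.55×10⁻⁶ V = 5.55 µV

5.55 µV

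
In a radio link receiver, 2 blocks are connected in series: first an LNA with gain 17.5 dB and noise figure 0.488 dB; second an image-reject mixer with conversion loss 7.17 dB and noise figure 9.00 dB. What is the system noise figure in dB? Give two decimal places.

Convert to linear (a loss of L dB is a gain of −L dB): F_i = 10^(NF_i/10), G_i = 10^(G_i,dB/10)
  Stage 1: F_1 = 10^(0.488/10) = 1.119, G_1 = 10^(17.5/10) = 56.23
  Stage 2: F_2 = 10^(9.00/10) = 7.943, G_2 = 10^(−7.17/10) = 0.1919
Friis cascade:
  F = 1.119 + (7.943 − 1)/56.23 = 1.242
NF = 10 log₁₀(1.242) = 0.94 dB

0.94 dB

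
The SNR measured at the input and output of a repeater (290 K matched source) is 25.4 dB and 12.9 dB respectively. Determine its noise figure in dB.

NF (dB) = SNR_in(dB) − SNR_out(dB) when the source is at T₀
NF = 25.4 − 12.9 = 12.5 dB

12.5 dB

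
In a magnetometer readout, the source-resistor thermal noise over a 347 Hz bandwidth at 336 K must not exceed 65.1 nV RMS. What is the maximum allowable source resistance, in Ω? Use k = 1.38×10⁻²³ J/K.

658 Ω

Johnson–Nyquist: V_n = √(4kTRB) ⇒ R = V_n² / (4kTB)
4kTB = 4 × 1.38×10⁻²³ × 336 × 3.47×10² = 6.44×10⁻¹⁸
R = (6.51×10⁻⁸)² / 6.44×10⁻¹⁸ = 6.58×10² Ω = 658 Ω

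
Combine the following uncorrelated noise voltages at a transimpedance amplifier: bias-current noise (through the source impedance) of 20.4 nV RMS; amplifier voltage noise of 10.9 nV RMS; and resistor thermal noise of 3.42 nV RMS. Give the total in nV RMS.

23.4 nV

Uncorrelated sources add in power (mean-square): V_tot = √(ΣV_i²)
V_tot = √[(2.04×10⁻⁸)² + (1.09×10⁻⁸)² + (3.42×10⁻⁹)²] = 2.34×10⁻⁸ V = 23.4 nV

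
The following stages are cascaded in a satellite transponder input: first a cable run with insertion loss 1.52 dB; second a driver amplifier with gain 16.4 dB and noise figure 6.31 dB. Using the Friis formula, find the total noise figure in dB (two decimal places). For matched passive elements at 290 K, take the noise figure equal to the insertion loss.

Convert to linear (a loss of L dB is a gain of −L dB): F_i = 10^(NF_i/10), G_i = 10^(G_i,dB/10)
  Stage 1: F_1 = 10^(1.52/10) = 1.419, G_1 = 10^(−1.52/10) = 0.7047
  Stage 2: F_2 = 10^(6.31/10) = 4.276, G_2 = 10^(16.4/10) = 43.65
Friis cascade:
  F = 1.419 + (4.276 − 1)/0.7047 = 6.067
NF = 10 log₁₀(6.067) = 7.83 dB

7.83 dB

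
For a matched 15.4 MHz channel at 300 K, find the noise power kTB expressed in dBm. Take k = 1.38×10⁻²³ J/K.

−102.0 dBm

P_n = kTB = 1.38×10⁻²³ × 300 × 1.54×10⁷ = 6.38×10⁻¹⁴ W
In dBm: 10 log₁₀(6.38×10⁻¹⁴ / 10⁻³) = −102.0 dBm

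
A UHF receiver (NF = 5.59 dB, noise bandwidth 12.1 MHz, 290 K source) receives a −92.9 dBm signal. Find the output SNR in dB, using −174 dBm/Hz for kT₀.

Noise floor: N = −174 + 10 log₁₀(B) + NF
10 log₁₀(1.21×10⁷) = 70.83 dB
N = −174 + 70.83 + 5.59 = −97.58 dBm
SNR = P_sig − N = −92.9 − (−97.58) = 4.68 dB → 4.7 dB

4.7 dB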